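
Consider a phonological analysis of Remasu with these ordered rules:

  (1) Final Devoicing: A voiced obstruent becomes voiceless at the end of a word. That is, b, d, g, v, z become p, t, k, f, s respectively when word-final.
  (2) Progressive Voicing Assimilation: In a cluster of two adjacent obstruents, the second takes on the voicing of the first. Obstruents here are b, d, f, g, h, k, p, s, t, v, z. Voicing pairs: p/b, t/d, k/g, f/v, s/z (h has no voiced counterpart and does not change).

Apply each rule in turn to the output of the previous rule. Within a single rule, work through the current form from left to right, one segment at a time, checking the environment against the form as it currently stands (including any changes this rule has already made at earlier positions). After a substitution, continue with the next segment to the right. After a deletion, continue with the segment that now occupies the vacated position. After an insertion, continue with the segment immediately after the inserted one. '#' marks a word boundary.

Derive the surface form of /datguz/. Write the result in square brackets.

(1) Final Devoicing: [datguz] → [datgus]
(2) Progressive Voicing Assimilation: [datgus] → [datkus]

[datkus]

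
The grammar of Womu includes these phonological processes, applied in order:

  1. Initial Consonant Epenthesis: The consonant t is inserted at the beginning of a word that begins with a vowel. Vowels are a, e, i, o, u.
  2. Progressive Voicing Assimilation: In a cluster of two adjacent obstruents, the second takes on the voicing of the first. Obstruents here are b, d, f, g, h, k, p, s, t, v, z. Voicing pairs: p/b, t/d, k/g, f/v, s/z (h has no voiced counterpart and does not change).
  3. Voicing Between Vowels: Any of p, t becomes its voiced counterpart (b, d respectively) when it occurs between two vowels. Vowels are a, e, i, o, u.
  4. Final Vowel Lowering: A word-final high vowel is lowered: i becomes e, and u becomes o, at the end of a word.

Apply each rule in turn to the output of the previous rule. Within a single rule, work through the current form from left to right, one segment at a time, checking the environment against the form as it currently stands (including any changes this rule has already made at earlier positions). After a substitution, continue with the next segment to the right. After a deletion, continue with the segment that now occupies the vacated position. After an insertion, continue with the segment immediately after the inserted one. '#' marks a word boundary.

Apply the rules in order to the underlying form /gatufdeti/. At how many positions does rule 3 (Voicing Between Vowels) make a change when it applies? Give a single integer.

1 Initial Consonant Epenthesis: no change — [gatufdeti]
2 Progressive Voicing Assimilation: [gatufdeti] → [gatufteti]
3 Voicing Between Vowels: [gatufteti] → [gaduftedi]
4 Final Vowel Lowering: [gaduftedi] → [gaduftede]
Rule 3 changed 2 position(s).

2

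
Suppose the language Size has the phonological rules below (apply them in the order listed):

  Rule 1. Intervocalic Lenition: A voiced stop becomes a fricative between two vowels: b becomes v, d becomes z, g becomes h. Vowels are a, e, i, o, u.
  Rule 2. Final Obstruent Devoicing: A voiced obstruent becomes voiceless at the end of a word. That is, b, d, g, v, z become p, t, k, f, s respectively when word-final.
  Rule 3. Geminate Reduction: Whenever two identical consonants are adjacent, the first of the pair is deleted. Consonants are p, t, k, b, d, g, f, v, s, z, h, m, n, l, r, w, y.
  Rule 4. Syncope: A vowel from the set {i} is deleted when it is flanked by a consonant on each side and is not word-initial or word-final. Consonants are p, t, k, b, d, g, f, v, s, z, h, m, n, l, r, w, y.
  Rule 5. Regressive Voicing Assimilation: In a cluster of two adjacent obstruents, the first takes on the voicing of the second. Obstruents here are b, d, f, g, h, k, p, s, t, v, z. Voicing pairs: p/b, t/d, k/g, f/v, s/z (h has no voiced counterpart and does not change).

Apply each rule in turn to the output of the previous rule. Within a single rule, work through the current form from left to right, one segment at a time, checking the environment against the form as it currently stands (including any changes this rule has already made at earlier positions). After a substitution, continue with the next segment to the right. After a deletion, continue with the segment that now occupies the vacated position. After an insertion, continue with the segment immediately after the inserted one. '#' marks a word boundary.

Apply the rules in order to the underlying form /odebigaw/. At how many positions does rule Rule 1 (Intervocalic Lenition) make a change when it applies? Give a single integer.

Rule 1 Intervocalic Lenition: [odebigaw] → [ozevihaw]
Rule 2 Final Obstruent Devoicing: no change — [ozevihaw]
Rule 3 Geminate Reduction: no change — [ozevihaw]
Rule 4 Syncope: [ozevihaw] → [ozevhaw]
Rule 5 Regressive Voicing Assimilation: [ozevhaw] → [ozefhaw]
Rule Rule 1 changed 3 position(s).

3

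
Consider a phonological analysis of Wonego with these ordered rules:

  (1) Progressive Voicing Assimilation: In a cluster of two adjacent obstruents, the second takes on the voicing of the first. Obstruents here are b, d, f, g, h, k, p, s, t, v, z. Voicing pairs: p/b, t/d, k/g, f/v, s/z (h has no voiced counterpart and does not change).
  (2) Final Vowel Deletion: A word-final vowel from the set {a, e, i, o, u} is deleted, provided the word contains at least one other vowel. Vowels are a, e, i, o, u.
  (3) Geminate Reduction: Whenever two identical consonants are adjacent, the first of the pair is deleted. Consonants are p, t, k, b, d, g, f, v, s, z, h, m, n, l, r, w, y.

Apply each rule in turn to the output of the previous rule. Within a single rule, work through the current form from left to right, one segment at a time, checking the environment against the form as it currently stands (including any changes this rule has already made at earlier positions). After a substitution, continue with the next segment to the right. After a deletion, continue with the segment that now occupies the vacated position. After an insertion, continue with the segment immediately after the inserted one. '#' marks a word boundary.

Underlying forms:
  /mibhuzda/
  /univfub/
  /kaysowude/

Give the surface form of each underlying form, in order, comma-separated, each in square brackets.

/mibhuzda/:
  (1) Progressive Voicing Assimilation: no change — [mibhuzda]
  (2) Final Vowel Deletion: [mibhuzda] → [mibhuzd]
  (3) Geminate Reduction: no change — [mibhuzd]
/univfub/:
  (1) Progressive Voicing Assimilation: [univfub] → [univvub]
  (2) Final Vowel Deletion: no change — [univvub]
  (3) Geminate Reduction: [univvub] → [univub]
/kaysowude/:
  (1) Progressive Voicing Assimilation: no change — [kaysowude]
  (2) Final Vowel Deletion: [kaysowude] → [kaysowud]
  (3) Geminate Reduction: no change — [kaysowud]

[mibhuzd], [univub], [kaysowud]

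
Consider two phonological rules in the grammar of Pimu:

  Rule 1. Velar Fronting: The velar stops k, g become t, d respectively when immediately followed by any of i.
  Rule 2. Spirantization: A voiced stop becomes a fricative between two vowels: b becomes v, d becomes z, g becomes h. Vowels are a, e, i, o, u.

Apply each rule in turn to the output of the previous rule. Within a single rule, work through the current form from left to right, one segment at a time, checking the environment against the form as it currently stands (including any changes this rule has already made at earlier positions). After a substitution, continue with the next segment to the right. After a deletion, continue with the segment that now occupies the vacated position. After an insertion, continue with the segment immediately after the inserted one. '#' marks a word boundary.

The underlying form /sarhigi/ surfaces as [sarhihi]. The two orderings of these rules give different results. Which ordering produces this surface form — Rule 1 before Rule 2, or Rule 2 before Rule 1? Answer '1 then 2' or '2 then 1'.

2 then 1

Order 1 then 2:
  1 Velar Fronting: [sarhigi] → [sarhidi]
  2 Spirantization: [sarhidi] → [sarhizi]
  result: [sarhizi]
Order 2 then 1:
  2 Spirantization: [sarhigi] → [sarhihi]
  1 Velar Fronting: no change — [sarhihi]
  result: [sarhihi]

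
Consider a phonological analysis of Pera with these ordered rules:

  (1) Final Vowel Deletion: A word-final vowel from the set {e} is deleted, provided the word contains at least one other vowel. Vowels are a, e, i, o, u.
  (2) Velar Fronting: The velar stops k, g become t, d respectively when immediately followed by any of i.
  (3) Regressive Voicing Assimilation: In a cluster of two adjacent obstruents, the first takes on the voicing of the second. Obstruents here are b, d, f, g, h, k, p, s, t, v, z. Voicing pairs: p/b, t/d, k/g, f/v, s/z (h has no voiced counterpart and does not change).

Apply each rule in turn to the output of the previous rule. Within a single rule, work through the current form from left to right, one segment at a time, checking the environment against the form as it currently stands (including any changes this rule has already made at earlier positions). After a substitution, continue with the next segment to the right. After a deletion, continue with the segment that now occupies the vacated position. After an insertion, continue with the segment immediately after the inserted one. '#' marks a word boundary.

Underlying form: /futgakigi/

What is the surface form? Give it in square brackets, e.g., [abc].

(1) Final Vowel Deletion: no change — [futgakigi]
(2) Velar Fronting: [futgakigi] → [futgatidi]
(3) Regressive Voicing Assimilation: [futgatidi] → [fudgatidi]

[fudgatidi]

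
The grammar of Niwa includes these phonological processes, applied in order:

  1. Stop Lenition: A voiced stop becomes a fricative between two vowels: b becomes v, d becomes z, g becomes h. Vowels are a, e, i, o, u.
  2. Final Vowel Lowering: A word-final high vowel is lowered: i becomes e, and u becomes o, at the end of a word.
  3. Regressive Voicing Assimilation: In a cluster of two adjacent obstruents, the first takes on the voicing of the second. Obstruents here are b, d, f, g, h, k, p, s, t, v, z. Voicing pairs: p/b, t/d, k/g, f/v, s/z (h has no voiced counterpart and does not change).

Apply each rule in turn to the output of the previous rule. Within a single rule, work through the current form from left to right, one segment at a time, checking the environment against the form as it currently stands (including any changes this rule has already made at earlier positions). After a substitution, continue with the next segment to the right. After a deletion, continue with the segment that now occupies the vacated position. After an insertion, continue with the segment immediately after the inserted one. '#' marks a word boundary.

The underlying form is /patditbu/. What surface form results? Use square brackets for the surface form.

1 Stop Lenition: no change — [patditbu]
2 Final Vowel Lowering: [patditbu] → [patditbo]
3 Regressive Voicing Assimilation: [patditbo] → [paddidbo]

[paddidbo]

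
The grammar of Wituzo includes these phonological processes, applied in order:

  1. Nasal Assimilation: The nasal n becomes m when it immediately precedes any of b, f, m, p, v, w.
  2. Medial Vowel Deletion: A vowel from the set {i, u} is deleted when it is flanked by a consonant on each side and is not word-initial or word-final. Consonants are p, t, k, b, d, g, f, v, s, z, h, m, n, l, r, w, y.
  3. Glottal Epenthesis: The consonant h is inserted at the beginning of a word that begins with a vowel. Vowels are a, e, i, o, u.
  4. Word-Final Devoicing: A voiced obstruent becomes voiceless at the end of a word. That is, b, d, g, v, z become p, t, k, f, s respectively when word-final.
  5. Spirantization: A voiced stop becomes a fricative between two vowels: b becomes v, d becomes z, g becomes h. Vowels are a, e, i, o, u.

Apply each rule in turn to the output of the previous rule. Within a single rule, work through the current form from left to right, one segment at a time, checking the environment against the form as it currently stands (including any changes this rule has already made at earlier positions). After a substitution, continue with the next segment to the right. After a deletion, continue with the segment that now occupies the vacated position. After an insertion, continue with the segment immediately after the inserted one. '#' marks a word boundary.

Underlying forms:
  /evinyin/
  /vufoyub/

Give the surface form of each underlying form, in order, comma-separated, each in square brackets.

/evinyin/:
  1 Nasal Assimilation: no change — [evinyin]
  2 Medial Vowel Deletion: [evinyin] → [evnyn]
  3 Glottal Epenthesis: [evnyn] → [hevnyn]
  4 Word-Final Devoicing: no change — [hevnyn]
  5 Spirantization: no change — [hevnyn]
/vufoyub/:
  1 Nasal Assimilation: no change — [vufoyub]
  2 Medial Vowel Deletion: [vufoyub] → [vfoyb]
  3 Glottal Epenthesis: no change — [vfoyb]
  4 Word-Final Devoicing: [vfoyb] → [vfoyp]
  5 Spirantization: no change — [vfoyp]

[hevnyn], [vfoyp]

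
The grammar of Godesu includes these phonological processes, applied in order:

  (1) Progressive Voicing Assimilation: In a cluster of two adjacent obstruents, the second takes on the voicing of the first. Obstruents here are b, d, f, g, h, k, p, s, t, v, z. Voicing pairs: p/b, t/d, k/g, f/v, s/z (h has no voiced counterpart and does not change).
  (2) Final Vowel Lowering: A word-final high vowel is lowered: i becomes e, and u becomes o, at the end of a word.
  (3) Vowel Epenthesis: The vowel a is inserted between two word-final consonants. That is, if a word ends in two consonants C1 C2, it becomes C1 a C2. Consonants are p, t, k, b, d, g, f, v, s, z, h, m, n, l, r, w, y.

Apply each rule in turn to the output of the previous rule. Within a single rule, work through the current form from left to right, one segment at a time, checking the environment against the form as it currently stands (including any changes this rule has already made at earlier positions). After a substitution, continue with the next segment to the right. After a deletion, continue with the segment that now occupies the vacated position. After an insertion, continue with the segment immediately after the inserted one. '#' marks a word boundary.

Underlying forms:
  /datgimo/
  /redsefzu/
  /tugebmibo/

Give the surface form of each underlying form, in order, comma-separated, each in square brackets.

[datkimo], [redzefso], [tugebmibo]

/datgimo/:
  (1) Progressive Voicing Assimilation: [datgimo] → [datkimo]
  (2) Final Vowel Lowering: no change — [datkimo]
  (3) Vowel Epenthesis: no change — [datkimo]
/redsefzu/:
  (1) Progressive Voicing Assimilation: [redsefzu] → [redzefsu]
  (2) Final Vowel Lowering: [redzefsu] → [redzefso]
  (3) Vowel Epenthesis: no change — [redzefso]
/tugebmibo/:
  (1) Progressive Voicing Assimilation: no change — [tugebmibo]
  (2) Final Vowel Lowering: no change — [tugebmibo]
  (3) Vowel Epenthesis: no change — [tugebmibo]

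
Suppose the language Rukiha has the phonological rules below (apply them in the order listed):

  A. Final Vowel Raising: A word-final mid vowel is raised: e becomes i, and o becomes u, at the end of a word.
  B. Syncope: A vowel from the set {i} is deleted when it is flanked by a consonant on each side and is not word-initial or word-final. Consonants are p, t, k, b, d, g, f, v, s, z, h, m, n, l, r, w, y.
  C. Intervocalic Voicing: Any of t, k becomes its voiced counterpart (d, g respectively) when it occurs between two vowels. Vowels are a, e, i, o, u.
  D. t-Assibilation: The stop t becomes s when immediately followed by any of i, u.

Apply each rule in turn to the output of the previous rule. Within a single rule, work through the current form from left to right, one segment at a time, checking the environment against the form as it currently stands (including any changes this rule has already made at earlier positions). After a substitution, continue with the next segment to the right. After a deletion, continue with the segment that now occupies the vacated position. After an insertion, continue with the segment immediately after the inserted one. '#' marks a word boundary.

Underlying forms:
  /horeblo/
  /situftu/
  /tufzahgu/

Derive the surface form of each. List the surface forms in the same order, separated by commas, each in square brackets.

/horeblo/:
  A Final Vowel Raising: [horeblo] → [horeblu]
  B Syncope: no change — [horeblu]
  C Intervocalic Voicing: no change — [horeblu]
  D t-Assibilation: no change — [horeblu]
/situftu/:
  A Final Vowel Raising: no change — [situftu]
  B Syncope: [situftu] → [stuftu]
  C Intervocalic Voicing: no change — [stuftu]
  D t-Assibilation: [stuftu] → [ssufsu]
/tufzahgu/:
  A Final Vowel Raising: no change — [tufzahgu]
  B Syncope: no change — [tufzahgu]
  C Intervocalic Voicing: no change — [tufzahgu]
  D t-Assibilation: [tufzahgu] → [sufzahgu]

[horeblu], [ssufsu], [sufzahgu]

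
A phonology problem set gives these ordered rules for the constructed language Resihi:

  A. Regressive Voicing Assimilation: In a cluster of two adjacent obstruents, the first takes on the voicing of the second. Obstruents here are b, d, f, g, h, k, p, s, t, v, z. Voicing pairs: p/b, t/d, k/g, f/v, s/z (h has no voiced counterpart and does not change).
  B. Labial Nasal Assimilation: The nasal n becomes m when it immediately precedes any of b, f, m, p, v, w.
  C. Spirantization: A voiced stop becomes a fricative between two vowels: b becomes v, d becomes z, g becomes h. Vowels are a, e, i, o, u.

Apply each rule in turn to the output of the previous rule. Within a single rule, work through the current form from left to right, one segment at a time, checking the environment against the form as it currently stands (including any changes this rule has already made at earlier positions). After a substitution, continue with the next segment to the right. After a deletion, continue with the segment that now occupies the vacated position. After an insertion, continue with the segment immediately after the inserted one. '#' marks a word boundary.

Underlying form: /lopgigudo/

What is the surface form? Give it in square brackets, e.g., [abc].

[lobgihuzo]

A Regressive Voicing Assimilation: [lopgigudo] → [lobgigudo]
B Labial Nasal Assimilation: no change — [lobgigudo]
C Spirantization: [lobgigudo] → [lobgihuzo]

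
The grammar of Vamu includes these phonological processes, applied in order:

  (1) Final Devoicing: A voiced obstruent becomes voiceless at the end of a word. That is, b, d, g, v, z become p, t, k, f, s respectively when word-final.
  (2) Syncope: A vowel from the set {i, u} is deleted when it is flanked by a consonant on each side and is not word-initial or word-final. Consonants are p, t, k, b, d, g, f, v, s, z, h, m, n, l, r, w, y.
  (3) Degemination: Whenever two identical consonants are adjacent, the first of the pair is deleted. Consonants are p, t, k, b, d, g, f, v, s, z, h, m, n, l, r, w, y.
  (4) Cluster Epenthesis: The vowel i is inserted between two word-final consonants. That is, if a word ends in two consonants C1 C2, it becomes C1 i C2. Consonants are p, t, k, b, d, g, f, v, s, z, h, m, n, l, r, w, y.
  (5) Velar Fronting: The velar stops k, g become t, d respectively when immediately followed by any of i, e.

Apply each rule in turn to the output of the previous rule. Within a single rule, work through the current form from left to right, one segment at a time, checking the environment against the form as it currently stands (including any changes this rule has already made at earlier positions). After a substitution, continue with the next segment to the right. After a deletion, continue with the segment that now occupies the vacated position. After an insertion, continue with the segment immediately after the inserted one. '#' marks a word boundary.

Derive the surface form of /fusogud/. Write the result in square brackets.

(1) Final Devoicing: [fusogud] → [fusogut]
(2) Syncope: [fusogut] → [fsogt]
(3) Degemination: no change — [fsogt]
(4) Cluster Epenthesis: [fsogt] → [fsogit]
(5) Velar Fronting: [fsogit] → [fsodit]

[fsodit]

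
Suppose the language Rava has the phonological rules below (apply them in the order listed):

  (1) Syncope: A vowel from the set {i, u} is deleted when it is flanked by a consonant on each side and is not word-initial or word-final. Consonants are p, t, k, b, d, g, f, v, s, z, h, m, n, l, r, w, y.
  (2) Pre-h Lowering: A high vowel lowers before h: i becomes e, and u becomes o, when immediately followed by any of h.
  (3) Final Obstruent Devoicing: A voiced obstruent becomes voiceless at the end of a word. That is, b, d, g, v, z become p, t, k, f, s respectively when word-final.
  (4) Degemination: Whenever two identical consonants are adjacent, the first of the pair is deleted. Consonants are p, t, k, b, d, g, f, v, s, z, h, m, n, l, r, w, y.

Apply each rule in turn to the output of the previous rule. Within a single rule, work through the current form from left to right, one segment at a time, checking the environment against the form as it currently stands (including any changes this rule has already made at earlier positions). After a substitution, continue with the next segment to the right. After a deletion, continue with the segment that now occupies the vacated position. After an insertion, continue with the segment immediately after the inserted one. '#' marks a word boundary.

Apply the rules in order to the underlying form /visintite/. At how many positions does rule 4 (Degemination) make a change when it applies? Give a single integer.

(1) Syncope: [visintite] → [vsntte]
(2) Pre-h Lowering: no change — [vsntte]
(3) Final Obstruent Devoicing: no change — [vsntte]
(4) Degemination: [vsntte] → [vsnte]
Rule 4 changed 1 position(s).

1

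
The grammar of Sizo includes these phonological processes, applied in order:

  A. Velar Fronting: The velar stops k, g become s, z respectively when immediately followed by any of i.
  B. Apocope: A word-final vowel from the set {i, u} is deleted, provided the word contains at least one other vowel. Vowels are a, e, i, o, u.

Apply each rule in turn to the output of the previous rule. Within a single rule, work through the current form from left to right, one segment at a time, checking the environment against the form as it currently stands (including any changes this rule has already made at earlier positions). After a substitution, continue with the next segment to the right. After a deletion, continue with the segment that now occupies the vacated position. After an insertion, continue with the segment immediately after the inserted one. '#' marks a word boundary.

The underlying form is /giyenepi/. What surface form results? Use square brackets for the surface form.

A Velar Fronting: [giyenepi] → [ziyenepi]
B Apocope: [ziyenepi] → [ziyenep]

[ziyenep]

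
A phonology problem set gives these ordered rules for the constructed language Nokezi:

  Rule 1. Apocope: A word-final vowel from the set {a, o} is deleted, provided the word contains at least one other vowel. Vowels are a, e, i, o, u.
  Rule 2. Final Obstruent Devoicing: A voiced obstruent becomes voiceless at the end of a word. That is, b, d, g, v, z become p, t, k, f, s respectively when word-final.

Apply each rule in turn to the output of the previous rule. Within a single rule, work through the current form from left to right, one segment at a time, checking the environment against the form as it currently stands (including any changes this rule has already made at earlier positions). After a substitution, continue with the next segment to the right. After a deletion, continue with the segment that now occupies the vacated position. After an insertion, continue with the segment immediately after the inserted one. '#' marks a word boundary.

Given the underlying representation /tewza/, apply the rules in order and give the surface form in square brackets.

[tews]

Rule 1 Apocope: [tewza] → [tewz]
Rule 2 Final Obstruent Devoicing: [tewz] → [tews]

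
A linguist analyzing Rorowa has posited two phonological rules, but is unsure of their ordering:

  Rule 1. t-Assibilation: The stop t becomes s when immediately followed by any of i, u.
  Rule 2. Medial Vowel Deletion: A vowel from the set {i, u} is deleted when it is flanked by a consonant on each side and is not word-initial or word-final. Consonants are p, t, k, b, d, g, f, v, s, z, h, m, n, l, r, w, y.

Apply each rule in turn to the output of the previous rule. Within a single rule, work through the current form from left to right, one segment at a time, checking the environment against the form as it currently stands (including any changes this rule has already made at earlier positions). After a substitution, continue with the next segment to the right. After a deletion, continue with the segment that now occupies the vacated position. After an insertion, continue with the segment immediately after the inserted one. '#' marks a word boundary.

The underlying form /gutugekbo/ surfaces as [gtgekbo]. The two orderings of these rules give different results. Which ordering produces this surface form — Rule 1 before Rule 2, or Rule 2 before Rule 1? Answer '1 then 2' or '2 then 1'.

2 then 1

Order 1 then 2:
  1 t-Assibilation: [gutugekbo] → [gusugekbo]
  2 Medial Vowel Deletion: [gusugekbo] → [gsgekbo]
  result: [gsgekbo]
Order 2 then 1:
  2 Medial Vowel Deletion: [gutugekbo] → [gtgekbo]
  1 t-Assibilation: no change — [gtgekbo]
  result: [gtgekbo]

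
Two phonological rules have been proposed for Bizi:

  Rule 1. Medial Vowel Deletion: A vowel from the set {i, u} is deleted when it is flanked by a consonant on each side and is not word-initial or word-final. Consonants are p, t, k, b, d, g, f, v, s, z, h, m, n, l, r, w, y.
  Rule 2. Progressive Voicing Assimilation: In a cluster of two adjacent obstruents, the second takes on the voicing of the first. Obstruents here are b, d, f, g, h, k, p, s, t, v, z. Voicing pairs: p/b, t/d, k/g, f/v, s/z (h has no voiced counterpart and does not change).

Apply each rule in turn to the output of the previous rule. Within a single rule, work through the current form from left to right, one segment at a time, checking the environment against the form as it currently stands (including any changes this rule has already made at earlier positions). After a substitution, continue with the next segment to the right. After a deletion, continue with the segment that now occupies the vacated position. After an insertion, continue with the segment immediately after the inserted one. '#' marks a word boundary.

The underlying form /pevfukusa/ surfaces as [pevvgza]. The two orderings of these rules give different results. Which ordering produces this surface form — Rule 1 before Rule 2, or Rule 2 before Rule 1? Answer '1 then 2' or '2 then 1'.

Order 1 then 2:
  1 Medial Vowel Deletion: [pevfukusa] → [pevfksa]
  2 Progressive Voicing Assimilation: [pevfksa] → [pevvgza]
  result: [pevvgza]
Order 2 then 1:
  2 Progressive Voicing Assimilation: [pevfukusa] → [pevvukusa]
  1 Medial Vowel Deletion: [pevvukusa] → [pevvksa]
  result: [pevvksa]

1 then 2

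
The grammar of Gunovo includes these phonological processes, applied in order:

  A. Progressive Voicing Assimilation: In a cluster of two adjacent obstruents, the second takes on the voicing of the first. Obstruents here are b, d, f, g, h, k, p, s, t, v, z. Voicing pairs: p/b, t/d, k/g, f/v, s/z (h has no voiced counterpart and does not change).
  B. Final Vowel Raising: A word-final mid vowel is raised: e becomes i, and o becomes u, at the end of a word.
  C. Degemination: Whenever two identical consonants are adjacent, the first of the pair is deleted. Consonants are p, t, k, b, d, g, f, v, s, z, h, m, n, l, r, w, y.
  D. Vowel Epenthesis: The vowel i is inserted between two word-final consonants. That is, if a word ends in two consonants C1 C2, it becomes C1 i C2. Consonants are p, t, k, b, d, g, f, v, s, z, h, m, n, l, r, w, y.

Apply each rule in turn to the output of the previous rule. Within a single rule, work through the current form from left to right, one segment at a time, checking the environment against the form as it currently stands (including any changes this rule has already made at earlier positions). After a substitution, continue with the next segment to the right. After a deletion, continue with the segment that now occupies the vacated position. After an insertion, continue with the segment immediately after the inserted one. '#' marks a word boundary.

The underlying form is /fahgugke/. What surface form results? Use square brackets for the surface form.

[fahkugi]

A Progressive Voicing Assimilation: [fahgugke] → [fahkugge]
B Final Vowel Raising: [fahkugge] → [fahkuggi]
C Degemination: [fahkuggi] → [fahkugi]
D Vowel Epenthesis: no change — [fahkugi]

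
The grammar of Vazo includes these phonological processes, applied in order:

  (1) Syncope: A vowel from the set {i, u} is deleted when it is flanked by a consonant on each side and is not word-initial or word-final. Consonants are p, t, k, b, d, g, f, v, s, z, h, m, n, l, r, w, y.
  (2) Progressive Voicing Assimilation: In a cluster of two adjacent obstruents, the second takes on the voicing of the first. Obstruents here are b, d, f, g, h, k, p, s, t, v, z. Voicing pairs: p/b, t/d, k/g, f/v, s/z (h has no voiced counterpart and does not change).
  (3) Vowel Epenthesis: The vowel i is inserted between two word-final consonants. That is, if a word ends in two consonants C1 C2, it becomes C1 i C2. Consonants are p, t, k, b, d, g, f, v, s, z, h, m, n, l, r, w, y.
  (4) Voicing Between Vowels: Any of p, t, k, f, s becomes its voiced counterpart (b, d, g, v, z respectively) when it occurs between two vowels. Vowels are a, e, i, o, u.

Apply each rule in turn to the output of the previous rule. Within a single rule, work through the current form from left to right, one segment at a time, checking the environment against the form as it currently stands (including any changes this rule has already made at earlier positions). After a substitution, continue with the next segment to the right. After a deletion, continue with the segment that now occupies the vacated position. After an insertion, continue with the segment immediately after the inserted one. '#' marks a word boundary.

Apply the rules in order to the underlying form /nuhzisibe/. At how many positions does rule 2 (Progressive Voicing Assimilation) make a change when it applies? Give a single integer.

2

(1) Syncope: [nuhzisibe] → [nhzsbe]
(2) Progressive Voicing Assimilation: [nhzsbe] → [nhsspe]
(3) Vowel Epenthesis: no change — [nhsspe]
(4) Voicing Between Vowels: no change — [nhsspe]
Rule 2 changed 2 position(s).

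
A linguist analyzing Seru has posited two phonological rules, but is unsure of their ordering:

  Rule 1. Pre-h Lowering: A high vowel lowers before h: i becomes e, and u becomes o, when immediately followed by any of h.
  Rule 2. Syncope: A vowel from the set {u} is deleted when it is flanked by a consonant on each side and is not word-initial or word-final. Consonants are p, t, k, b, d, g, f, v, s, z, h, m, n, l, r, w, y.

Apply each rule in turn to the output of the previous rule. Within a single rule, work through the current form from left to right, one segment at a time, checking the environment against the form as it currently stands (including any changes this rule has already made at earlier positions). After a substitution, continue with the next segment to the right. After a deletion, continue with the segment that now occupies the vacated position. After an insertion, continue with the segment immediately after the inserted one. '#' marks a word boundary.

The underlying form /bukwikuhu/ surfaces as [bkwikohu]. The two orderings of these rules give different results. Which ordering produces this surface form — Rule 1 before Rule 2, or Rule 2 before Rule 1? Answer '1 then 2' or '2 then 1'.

1 then 2

Order 1 then 2:
  1 Pre-h Lowering: [bukwikuhu] → [bukwikohu]
  2 Syncope: [bukwikohu] → [bkwikohu]
  result: [bkwikohu]
Order 2 then 1:
  2 Syncope: [bukwikuhu] → [bkwikhu]
  1 Pre-h Lowering: no change — [bkwikhu]
  result: [bkwikhu]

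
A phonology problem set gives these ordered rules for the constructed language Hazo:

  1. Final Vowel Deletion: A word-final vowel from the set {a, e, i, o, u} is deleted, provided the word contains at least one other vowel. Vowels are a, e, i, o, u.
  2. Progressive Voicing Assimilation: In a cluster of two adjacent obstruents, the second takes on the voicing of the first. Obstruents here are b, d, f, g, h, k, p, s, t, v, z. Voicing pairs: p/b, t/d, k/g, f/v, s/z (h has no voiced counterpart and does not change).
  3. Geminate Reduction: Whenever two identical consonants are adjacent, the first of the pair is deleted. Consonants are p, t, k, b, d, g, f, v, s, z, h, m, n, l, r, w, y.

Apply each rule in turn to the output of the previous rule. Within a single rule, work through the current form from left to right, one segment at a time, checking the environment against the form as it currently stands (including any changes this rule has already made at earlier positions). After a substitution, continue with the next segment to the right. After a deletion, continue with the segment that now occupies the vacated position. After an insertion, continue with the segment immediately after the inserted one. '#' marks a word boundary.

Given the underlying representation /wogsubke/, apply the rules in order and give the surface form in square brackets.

1 Final Vowel Deletion: [wogsubke] → [wogsubk]
2 Progressive Voicing Assimilation: [wogsubk] → [wogzubg]
3 Geminate Reduction: no change — [wogzubg]

[wogzubg]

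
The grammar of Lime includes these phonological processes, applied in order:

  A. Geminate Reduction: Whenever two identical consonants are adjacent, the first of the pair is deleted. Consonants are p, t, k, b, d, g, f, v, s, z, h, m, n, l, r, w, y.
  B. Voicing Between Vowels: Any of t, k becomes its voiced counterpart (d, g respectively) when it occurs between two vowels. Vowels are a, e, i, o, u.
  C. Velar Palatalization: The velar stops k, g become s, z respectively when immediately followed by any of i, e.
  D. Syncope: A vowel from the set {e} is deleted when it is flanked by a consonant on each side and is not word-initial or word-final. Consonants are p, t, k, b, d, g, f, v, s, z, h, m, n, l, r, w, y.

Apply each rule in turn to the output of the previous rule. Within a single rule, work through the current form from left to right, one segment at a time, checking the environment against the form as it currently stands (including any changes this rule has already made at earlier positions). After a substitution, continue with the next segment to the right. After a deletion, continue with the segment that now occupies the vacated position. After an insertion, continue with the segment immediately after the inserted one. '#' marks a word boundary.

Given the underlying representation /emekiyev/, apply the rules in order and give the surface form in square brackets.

[emziyv]

A Geminate Reduction: no change — [emekiyev]
B Voicing Between Vowels: [emekiyev] → [emegiyev]
C Velar Palatalization: [emegiyev] → [emeziyev]
D Syncope: [emeziyev] → [emziyv]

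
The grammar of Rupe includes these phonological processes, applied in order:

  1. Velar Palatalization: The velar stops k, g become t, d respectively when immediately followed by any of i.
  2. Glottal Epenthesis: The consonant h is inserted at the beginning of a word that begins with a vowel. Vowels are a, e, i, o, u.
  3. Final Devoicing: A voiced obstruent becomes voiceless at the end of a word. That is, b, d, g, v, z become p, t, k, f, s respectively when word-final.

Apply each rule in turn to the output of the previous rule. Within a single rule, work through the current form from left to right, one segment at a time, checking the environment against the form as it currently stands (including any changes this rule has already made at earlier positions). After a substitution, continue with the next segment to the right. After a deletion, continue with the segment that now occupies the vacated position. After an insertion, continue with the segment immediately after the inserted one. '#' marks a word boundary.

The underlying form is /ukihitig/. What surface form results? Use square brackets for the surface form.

[hutihitik]

1 Velar Palatalization: [ukihitig] → [utihitig]
2 Glottal Epenthesis: [utihitig] → [hutihitig]
3 Final Devoicing: [hutihitig] → [hutihitik]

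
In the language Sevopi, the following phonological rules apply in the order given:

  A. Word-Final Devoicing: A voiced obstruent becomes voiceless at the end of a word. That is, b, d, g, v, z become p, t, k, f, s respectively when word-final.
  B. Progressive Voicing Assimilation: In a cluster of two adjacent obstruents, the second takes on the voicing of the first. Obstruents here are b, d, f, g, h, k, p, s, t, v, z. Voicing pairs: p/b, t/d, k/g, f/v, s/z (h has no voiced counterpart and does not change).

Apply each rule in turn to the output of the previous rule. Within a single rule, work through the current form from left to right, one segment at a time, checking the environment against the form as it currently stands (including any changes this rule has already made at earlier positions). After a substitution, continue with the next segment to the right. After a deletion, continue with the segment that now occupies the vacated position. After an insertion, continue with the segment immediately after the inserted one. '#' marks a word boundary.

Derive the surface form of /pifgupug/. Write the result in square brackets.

[pifkupuk]

A Word-Final Devoicing: [pifgupug] → [pifgupuk]
B Progressive Voicing Assimilation: [pifgupuk] → [pifkupuk]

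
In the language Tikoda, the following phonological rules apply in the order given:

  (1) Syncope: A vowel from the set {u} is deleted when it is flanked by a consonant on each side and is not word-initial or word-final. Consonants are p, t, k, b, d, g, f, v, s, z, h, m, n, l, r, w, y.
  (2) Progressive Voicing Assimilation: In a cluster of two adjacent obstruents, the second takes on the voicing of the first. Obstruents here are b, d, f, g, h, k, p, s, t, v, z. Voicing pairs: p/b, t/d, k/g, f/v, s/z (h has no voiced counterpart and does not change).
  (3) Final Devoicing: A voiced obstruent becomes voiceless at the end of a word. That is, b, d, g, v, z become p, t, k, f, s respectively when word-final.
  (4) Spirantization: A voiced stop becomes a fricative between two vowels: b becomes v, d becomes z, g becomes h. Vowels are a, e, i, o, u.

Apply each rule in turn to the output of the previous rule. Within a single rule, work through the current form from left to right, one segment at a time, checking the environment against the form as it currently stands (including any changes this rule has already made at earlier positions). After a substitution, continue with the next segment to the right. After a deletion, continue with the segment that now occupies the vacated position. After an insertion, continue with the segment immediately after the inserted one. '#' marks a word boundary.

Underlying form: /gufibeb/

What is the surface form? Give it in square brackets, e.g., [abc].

(1) Syncope: [gufibeb] → [gfibeb]
(2) Progressive Voicing Assimilation: [gfibeb] → [gvibeb]
(3) Final Devoicing: [gvibeb] → [gvibep]
(4) Spirantization: [gvibep] → [gvivep]

[gvivep]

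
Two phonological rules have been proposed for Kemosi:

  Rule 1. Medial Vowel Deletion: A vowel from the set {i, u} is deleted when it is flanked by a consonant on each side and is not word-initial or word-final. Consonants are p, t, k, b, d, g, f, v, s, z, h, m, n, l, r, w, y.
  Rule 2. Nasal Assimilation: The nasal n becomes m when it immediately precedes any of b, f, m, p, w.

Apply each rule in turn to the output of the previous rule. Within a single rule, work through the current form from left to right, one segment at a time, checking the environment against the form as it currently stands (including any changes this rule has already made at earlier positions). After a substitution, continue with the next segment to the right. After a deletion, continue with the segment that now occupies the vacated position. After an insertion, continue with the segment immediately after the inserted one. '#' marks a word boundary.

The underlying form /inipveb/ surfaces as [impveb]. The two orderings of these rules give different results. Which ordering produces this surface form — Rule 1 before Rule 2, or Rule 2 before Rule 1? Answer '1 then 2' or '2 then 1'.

Order 1 then 2:
  1 Medial Vowel Deletion: [inipveb] → [inpveb]
  2 Nasal Assimilation: [inpveb] → [impveb]
  result: [impveb]
Order 2 then 1:
  2 Nasal Assimilation: no change — [inipveb]
  1 Medial Vowel Deletion: [inipveb] → [inpveb]
  result: [inpveb]

1 then 2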